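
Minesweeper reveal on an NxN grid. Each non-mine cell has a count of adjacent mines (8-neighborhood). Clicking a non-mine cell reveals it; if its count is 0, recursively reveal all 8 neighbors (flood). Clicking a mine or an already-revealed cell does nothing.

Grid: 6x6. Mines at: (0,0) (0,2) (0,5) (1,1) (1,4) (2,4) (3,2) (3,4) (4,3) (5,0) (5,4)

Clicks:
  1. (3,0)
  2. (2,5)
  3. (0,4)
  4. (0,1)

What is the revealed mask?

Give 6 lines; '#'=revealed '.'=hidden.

Answer: .#..#.
......
##...#
##....
##....
......

Derivation:
Click 1 (3,0) count=0: revealed 6 new [(2,0) (2,1) (3,0) (3,1) (4,0) (4,1)] -> total=6
Click 2 (2,5) count=3: revealed 1 new [(2,5)] -> total=7
Click 3 (0,4) count=2: revealed 1 new [(0,4)] -> total=8
Click 4 (0,1) count=3: revealed 1 new [(0,1)] -> total=9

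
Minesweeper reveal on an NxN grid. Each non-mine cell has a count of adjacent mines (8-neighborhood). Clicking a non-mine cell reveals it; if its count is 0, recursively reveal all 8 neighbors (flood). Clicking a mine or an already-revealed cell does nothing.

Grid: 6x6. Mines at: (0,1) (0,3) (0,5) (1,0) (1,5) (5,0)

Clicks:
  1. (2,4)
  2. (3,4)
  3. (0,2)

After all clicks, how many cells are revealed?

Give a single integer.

Click 1 (2,4) count=1: revealed 1 new [(2,4)] -> total=1
Click 2 (3,4) count=0: revealed 26 new [(1,1) (1,2) (1,3) (1,4) (2,0) (2,1) (2,2) (2,3) (2,5) (3,0) (3,1) (3,2) (3,3) (3,4) (3,5) (4,0) (4,1) (4,2) (4,3) (4,4) (4,5) (5,1) (5,2) (5,3) (5,4) (5,5)] -> total=27
Click 3 (0,2) count=2: revealed 1 new [(0,2)] -> total=28

Answer: 28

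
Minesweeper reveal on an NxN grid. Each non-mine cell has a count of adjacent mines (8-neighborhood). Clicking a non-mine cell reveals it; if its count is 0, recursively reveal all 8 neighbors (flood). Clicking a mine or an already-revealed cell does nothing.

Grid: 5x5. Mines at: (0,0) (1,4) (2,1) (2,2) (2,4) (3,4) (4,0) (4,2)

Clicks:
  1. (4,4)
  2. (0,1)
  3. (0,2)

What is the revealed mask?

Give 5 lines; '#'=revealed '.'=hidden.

Click 1 (4,4) count=1: revealed 1 new [(4,4)] -> total=1
Click 2 (0,1) count=1: revealed 1 new [(0,1)] -> total=2
Click 3 (0,2) count=0: revealed 5 new [(0,2) (0,3) (1,1) (1,2) (1,3)] -> total=7

Answer: .###.
.###.
.....
.....
....#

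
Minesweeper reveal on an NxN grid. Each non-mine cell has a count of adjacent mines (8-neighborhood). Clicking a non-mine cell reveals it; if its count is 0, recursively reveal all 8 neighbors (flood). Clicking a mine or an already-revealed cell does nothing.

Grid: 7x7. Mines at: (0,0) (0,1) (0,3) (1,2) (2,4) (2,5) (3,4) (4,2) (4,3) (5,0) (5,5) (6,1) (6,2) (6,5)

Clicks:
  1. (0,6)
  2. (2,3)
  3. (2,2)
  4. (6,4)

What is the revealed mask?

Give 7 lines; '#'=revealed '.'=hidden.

Click 1 (0,6) count=0: revealed 6 new [(0,4) (0,5) (0,6) (1,4) (1,5) (1,6)] -> total=6
Click 2 (2,3) count=3: revealed 1 new [(2,3)] -> total=7
Click 3 (2,2) count=1: revealed 1 new [(2,2)] -> total=8
Click 4 (6,4) count=2: revealed 1 new [(6,4)] -> total=9

Answer: ....###
....###
..##...
.......
.......
.......
....#..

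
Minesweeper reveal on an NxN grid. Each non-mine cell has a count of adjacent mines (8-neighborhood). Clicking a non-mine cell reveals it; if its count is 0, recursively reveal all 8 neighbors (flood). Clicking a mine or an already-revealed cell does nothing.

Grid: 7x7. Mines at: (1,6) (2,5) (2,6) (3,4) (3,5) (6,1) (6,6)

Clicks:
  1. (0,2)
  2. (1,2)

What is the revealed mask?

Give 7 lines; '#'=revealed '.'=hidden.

Answer: ######.
######.
#####..
####...
######.
######.
..####.

Derivation:
Click 1 (0,2) count=0: revealed 37 new [(0,0) (0,1) (0,2) (0,3) (0,4) (0,5) (1,0) (1,1) (1,2) (1,3) (1,4) (1,5) (2,0) (2,1) (2,2) (2,3) (2,4) (3,0) (3,1) (3,2) (3,3) (4,0) (4,1) (4,2) (4,3) (4,4) (4,5) (5,0) (5,1) (5,2) (5,3) (5,4) (5,5) (6,2) (6,3) (6,4) (6,5)] -> total=37
Click 2 (1,2) count=0: revealed 0 new [(none)] -> total=37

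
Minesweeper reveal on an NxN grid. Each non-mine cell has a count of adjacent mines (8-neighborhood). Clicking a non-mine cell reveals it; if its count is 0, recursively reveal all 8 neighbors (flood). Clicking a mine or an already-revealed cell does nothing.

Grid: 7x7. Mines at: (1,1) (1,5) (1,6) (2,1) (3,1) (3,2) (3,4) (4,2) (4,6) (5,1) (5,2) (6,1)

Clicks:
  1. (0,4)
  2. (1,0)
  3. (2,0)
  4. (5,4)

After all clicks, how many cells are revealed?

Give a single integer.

Answer: 14

Derivation:
Click 1 (0,4) count=1: revealed 1 new [(0,4)] -> total=1
Click 2 (1,0) count=2: revealed 1 new [(1,0)] -> total=2
Click 3 (2,0) count=3: revealed 1 new [(2,0)] -> total=3
Click 4 (5,4) count=0: revealed 11 new [(4,3) (4,4) (4,5) (5,3) (5,4) (5,5) (5,6) (6,3) (6,4) (6,5) (6,6)] -> total=14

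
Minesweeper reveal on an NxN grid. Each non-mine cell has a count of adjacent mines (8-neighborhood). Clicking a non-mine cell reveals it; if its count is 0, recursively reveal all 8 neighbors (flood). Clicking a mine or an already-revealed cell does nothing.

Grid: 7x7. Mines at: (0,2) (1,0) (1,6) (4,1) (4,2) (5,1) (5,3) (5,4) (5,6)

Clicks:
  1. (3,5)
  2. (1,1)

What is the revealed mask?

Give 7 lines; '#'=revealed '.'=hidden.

Click 1 (3,5) count=0: revealed 24 new [(0,3) (0,4) (0,5) (1,1) (1,2) (1,3) (1,4) (1,5) (2,1) (2,2) (2,3) (2,4) (2,5) (2,6) (3,1) (3,2) (3,3) (3,4) (3,5) (3,6) (4,3) (4,4) (4,5) (4,6)] -> total=24
Click 2 (1,1) count=2: revealed 0 new [(none)] -> total=24

Answer: ...###.
.#####.
.######
.######
...####
.......
.......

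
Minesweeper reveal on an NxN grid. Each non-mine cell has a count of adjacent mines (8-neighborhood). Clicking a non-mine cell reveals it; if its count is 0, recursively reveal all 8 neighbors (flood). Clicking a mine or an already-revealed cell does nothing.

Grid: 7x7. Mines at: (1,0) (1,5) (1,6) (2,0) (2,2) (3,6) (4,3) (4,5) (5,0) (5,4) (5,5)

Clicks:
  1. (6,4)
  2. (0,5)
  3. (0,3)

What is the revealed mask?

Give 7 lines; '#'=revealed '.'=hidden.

Click 1 (6,4) count=2: revealed 1 new [(6,4)] -> total=1
Click 2 (0,5) count=2: revealed 1 new [(0,5)] -> total=2
Click 3 (0,3) count=0: revealed 8 new [(0,1) (0,2) (0,3) (0,4) (1,1) (1,2) (1,3) (1,4)] -> total=10

Answer: .#####.
.####..
.......
.......
.......
.......
....#..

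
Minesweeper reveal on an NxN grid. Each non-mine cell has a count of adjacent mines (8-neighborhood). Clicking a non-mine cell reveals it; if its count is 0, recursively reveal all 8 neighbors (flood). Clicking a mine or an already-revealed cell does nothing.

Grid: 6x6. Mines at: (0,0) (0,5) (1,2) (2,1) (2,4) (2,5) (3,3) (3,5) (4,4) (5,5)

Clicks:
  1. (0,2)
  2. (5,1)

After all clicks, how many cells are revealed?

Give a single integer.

Answer: 12

Derivation:
Click 1 (0,2) count=1: revealed 1 new [(0,2)] -> total=1
Click 2 (5,1) count=0: revealed 11 new [(3,0) (3,1) (3,2) (4,0) (4,1) (4,2) (4,3) (5,0) (5,1) (5,2) (5,3)] -> total=12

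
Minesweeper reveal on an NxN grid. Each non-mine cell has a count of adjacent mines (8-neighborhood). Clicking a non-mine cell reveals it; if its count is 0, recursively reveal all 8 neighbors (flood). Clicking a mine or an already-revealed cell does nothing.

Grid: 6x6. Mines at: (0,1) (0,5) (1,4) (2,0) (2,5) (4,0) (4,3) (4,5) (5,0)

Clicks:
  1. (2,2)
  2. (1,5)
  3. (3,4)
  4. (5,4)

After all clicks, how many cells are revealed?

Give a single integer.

Click 1 (2,2) count=0: revealed 9 new [(1,1) (1,2) (1,3) (2,1) (2,2) (2,3) (3,1) (3,2) (3,3)] -> total=9
Click 2 (1,5) count=3: revealed 1 new [(1,5)] -> total=10
Click 3 (3,4) count=3: revealed 1 new [(3,4)] -> total=11
Click 4 (5,4) count=2: revealed 1 new [(5,4)] -> total=12

Answer: 12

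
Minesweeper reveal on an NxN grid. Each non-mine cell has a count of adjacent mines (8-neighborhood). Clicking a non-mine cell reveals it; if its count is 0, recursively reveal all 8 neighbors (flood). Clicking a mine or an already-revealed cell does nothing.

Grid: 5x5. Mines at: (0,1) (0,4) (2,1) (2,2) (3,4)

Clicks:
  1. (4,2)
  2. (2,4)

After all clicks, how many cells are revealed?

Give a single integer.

Answer: 9

Derivation:
Click 1 (4,2) count=0: revealed 8 new [(3,0) (3,1) (3,2) (3,3) (4,0) (4,1) (4,2) (4,3)] -> total=8
Click 2 (2,4) count=1: revealed 1 new [(2,4)] -> total=9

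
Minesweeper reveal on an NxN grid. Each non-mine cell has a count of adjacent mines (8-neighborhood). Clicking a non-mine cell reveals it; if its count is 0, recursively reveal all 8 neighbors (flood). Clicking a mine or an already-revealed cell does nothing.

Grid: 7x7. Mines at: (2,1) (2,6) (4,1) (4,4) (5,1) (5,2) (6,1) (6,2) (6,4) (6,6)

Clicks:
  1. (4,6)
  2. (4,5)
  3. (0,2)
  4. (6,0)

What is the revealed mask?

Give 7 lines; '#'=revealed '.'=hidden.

Click 1 (4,6) count=0: revealed 6 new [(3,5) (3,6) (4,5) (4,6) (5,5) (5,6)] -> total=6
Click 2 (4,5) count=1: revealed 0 new [(none)] -> total=6
Click 3 (0,2) count=0: revealed 21 new [(0,0) (0,1) (0,2) (0,3) (0,4) (0,5) (0,6) (1,0) (1,1) (1,2) (1,3) (1,4) (1,5) (1,6) (2,2) (2,3) (2,4) (2,5) (3,2) (3,3) (3,4)] -> total=27
Click 4 (6,0) count=2: revealed 1 new [(6,0)] -> total=28

Answer: #######
#######
..####.
..#####
.....##
.....##
#......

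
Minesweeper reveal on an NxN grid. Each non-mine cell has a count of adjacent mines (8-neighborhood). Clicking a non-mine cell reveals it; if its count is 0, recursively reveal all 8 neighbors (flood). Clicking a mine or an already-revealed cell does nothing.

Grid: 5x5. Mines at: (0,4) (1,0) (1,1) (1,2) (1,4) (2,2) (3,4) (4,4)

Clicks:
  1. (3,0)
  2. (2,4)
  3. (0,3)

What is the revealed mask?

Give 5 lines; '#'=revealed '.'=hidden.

Click 1 (3,0) count=0: revealed 10 new [(2,0) (2,1) (3,0) (3,1) (3,2) (3,3) (4,0) (4,1) (4,2) (4,3)] -> total=10
Click 2 (2,4) count=2: revealed 1 new [(2,4)] -> total=11
Click 3 (0,3) count=3: revealed 1 new [(0,3)] -> total=12

Answer: ...#.
.....
##..#
####.
####.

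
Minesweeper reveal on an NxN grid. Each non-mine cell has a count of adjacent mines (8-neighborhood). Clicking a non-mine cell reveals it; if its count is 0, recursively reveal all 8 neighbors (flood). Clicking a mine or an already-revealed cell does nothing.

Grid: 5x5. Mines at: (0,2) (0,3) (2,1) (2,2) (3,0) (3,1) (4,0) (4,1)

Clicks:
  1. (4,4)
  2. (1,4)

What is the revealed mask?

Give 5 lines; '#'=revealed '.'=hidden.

Answer: .....
...##
...##
..###
..###

Derivation:
Click 1 (4,4) count=0: revealed 10 new [(1,3) (1,4) (2,3) (2,4) (3,2) (3,3) (3,4) (4,2) (4,3) (4,4)] -> total=10
Click 2 (1,4) count=1: revealed 0 new [(none)] -> total=10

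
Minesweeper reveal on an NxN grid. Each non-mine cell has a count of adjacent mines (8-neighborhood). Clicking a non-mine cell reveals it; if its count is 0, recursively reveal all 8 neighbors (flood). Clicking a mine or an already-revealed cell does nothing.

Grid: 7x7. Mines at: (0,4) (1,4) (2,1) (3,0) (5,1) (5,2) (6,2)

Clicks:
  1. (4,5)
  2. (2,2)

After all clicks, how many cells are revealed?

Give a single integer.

Answer: 27

Derivation:
Click 1 (4,5) count=0: revealed 27 new [(0,5) (0,6) (1,5) (1,6) (2,2) (2,3) (2,4) (2,5) (2,6) (3,2) (3,3) (3,4) (3,5) (3,6) (4,2) (4,3) (4,4) (4,5) (4,6) (5,3) (5,4) (5,5) (5,6) (6,3) (6,4) (6,5) (6,6)] -> total=27
Click 2 (2,2) count=1: revealed 0 new [(none)] -> total=27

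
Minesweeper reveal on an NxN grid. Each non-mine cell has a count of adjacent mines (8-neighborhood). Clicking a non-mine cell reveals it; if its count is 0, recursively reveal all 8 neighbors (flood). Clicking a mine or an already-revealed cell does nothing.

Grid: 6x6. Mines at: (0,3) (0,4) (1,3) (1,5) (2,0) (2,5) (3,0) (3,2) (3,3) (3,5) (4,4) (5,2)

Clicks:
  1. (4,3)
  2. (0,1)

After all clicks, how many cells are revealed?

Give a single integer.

Answer: 7

Derivation:
Click 1 (4,3) count=4: revealed 1 new [(4,3)] -> total=1
Click 2 (0,1) count=0: revealed 6 new [(0,0) (0,1) (0,2) (1,0) (1,1) (1,2)] -> total=7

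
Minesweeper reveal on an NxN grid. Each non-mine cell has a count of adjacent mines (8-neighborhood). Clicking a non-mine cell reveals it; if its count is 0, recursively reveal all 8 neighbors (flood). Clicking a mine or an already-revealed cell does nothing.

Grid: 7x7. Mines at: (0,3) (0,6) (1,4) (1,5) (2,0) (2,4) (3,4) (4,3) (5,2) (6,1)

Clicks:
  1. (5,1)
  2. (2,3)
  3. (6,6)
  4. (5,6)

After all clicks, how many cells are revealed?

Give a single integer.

Click 1 (5,1) count=2: revealed 1 new [(5,1)] -> total=1
Click 2 (2,3) count=3: revealed 1 new [(2,3)] -> total=2
Click 3 (6,6) count=0: revealed 15 new [(2,5) (2,6) (3,5) (3,6) (4,4) (4,5) (4,6) (5,3) (5,4) (5,5) (5,6) (6,3) (6,4) (6,5) (6,6)] -> total=17
Click 4 (5,6) count=0: revealed 0 new [(none)] -> total=17

Answer: 17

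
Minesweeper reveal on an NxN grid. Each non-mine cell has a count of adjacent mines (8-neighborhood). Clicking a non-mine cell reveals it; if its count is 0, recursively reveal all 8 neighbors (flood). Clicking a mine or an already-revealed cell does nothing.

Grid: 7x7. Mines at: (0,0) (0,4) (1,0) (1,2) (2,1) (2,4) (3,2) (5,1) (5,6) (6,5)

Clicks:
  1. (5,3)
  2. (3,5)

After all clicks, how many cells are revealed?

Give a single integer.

Answer: 14

Derivation:
Click 1 (5,3) count=0: revealed 14 new [(3,3) (3,4) (3,5) (4,2) (4,3) (4,4) (4,5) (5,2) (5,3) (5,4) (5,5) (6,2) (6,3) (6,4)] -> total=14
Click 2 (3,5) count=1: revealed 0 new [(none)] -> total=14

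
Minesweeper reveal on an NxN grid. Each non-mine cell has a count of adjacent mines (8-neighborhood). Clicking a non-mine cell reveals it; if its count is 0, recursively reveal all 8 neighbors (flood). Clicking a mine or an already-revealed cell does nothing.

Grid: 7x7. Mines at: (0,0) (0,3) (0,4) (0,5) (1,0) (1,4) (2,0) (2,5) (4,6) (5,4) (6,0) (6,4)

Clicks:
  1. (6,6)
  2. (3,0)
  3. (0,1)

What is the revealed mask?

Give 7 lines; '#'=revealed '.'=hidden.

Answer: .#.....
.......
.......
#......
.......
.....##
.....##

Derivation:
Click 1 (6,6) count=0: revealed 4 new [(5,5) (5,6) (6,5) (6,6)] -> total=4
Click 2 (3,0) count=1: revealed 1 new [(3,0)] -> total=5
Click 3 (0,1) count=2: revealed 1 new [(0,1)] -> total=6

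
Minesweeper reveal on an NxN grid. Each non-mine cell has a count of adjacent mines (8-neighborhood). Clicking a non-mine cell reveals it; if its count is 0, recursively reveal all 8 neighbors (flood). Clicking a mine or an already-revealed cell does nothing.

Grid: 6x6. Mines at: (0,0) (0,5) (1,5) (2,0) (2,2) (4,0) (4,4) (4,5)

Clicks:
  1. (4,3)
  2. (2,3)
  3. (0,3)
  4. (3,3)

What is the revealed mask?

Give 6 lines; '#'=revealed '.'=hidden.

Answer: .####.
.####.
...#..
...#..
...#..
......

Derivation:
Click 1 (4,3) count=1: revealed 1 new [(4,3)] -> total=1
Click 2 (2,3) count=1: revealed 1 new [(2,3)] -> total=2
Click 3 (0,3) count=0: revealed 8 new [(0,1) (0,2) (0,3) (0,4) (1,1) (1,2) (1,3) (1,4)] -> total=10
Click 4 (3,3) count=2: revealed 1 new [(3,3)] -> total=11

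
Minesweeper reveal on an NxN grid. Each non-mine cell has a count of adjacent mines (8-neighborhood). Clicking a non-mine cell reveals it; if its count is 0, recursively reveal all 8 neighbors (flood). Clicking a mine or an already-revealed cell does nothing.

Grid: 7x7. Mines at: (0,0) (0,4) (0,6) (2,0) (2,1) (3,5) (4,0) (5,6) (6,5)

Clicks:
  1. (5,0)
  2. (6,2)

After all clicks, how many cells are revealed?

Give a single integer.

Answer: 24

Derivation:
Click 1 (5,0) count=1: revealed 1 new [(5,0)] -> total=1
Click 2 (6,2) count=0: revealed 23 new [(1,2) (1,3) (1,4) (2,2) (2,3) (2,4) (3,1) (3,2) (3,3) (3,4) (4,1) (4,2) (4,3) (4,4) (5,1) (5,2) (5,3) (5,4) (6,0) (6,1) (6,2) (6,3) (6,4)] -> total=24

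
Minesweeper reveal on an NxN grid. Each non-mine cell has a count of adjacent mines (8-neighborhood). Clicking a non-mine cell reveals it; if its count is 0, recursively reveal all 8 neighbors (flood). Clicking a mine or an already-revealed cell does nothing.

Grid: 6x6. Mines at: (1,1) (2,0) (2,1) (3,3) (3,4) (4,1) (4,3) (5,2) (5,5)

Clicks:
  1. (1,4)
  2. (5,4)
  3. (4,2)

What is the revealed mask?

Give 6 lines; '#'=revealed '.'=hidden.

Click 1 (1,4) count=0: revealed 12 new [(0,2) (0,3) (0,4) (0,5) (1,2) (1,3) (1,4) (1,5) (2,2) (2,3) (2,4) (2,5)] -> total=12
Click 2 (5,4) count=2: revealed 1 new [(5,4)] -> total=13
Click 3 (4,2) count=4: revealed 1 new [(4,2)] -> total=14

Answer: ..####
..####
..####
......
..#...
....#.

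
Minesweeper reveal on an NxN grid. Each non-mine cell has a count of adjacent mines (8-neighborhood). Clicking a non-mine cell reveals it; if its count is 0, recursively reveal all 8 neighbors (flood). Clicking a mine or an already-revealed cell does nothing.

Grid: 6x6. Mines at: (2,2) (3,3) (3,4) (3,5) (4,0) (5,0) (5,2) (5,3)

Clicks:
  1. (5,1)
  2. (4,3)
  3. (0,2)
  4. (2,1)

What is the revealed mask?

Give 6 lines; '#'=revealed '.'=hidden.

Answer: ######
######
##.###
##....
...#..
.#....

Derivation:
Click 1 (5,1) count=3: revealed 1 new [(5,1)] -> total=1
Click 2 (4,3) count=4: revealed 1 new [(4,3)] -> total=2
Click 3 (0,2) count=0: revealed 19 new [(0,0) (0,1) (0,2) (0,3) (0,4) (0,5) (1,0) (1,1) (1,2) (1,3) (1,4) (1,5) (2,0) (2,1) (2,3) (2,4) (2,5) (3,0) (3,1)] -> total=21
Click 4 (2,1) count=1: revealed 0 new [(none)] -> total=21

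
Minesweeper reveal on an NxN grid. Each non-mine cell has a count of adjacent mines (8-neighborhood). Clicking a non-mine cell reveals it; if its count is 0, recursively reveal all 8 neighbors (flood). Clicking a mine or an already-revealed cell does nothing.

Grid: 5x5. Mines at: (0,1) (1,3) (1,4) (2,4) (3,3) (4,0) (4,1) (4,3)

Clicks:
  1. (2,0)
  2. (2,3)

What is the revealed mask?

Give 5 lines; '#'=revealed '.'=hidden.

Answer: .....
###..
####.
###..
.....

Derivation:
Click 1 (2,0) count=0: revealed 9 new [(1,0) (1,1) (1,2) (2,0) (2,1) (2,2) (3,0) (3,1) (3,2)] -> total=9
Click 2 (2,3) count=4: revealed 1 new [(2,3)] -> total=10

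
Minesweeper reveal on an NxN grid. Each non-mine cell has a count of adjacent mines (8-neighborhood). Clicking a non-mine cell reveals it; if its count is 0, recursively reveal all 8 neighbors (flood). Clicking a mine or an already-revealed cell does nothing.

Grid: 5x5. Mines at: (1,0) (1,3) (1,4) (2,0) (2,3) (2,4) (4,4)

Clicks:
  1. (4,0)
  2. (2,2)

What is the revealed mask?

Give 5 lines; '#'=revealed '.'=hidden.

Click 1 (4,0) count=0: revealed 8 new [(3,0) (3,1) (3,2) (3,3) (4,0) (4,1) (4,2) (4,3)] -> total=8
Click 2 (2,2) count=2: revealed 1 new [(2,2)] -> total=9

Answer: .....
.....
..#..
####.
####.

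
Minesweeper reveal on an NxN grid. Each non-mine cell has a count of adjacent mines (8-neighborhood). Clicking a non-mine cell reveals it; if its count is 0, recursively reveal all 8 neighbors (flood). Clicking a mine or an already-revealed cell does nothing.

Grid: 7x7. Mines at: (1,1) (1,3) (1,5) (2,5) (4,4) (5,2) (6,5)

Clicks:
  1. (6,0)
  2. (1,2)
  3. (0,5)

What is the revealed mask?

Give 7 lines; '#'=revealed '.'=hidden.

Click 1 (6,0) count=0: revealed 16 new [(2,0) (2,1) (2,2) (2,3) (3,0) (3,1) (3,2) (3,3) (4,0) (4,1) (4,2) (4,3) (5,0) (5,1) (6,0) (6,1)] -> total=16
Click 2 (1,2) count=2: revealed 1 new [(1,2)] -> total=17
Click 3 (0,5) count=1: revealed 1 new [(0,5)] -> total=18

Answer: .....#.
..#....
####...
####...
####...
##.....
##.....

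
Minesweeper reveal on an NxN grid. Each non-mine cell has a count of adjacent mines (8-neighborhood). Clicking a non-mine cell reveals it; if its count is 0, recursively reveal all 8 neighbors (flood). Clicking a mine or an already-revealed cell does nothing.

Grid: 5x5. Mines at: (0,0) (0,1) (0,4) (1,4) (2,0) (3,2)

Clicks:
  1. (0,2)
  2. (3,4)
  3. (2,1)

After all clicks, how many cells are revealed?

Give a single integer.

Answer: 8

Derivation:
Click 1 (0,2) count=1: revealed 1 new [(0,2)] -> total=1
Click 2 (3,4) count=0: revealed 6 new [(2,3) (2,4) (3,3) (3,4) (4,3) (4,4)] -> total=7
Click 3 (2,1) count=2: revealed 1 new [(2,1)] -> total=8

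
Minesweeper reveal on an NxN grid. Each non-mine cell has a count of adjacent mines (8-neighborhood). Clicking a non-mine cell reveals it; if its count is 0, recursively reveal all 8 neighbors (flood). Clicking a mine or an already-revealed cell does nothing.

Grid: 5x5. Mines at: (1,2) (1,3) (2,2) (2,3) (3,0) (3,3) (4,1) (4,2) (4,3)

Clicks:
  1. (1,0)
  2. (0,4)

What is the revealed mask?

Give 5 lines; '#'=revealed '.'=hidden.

Click 1 (1,0) count=0: revealed 6 new [(0,0) (0,1) (1,0) (1,1) (2,0) (2,1)] -> total=6
Click 2 (0,4) count=1: revealed 1 new [(0,4)] -> total=7

Answer: ##..#
##...
##...
.....
.....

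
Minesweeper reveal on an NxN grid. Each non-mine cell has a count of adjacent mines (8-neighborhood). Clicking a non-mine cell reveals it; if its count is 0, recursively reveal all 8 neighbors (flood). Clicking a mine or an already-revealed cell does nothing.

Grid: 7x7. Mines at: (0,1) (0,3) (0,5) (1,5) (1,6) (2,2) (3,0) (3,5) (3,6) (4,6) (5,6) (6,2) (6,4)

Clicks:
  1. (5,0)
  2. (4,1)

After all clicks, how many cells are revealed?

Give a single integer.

Answer: 6

Derivation:
Click 1 (5,0) count=0: revealed 6 new [(4,0) (4,1) (5,0) (5,1) (6,0) (6,1)] -> total=6
Click 2 (4,1) count=1: revealed 0 new [(none)] -> total=6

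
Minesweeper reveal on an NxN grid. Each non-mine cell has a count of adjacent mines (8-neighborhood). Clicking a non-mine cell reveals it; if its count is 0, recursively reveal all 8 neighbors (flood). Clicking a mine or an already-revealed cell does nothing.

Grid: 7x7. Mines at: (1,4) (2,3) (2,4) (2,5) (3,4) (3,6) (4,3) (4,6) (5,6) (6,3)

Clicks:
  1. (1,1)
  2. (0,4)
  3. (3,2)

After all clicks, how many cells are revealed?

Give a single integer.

Click 1 (1,1) count=0: revealed 23 new [(0,0) (0,1) (0,2) (0,3) (1,0) (1,1) (1,2) (1,3) (2,0) (2,1) (2,2) (3,0) (3,1) (3,2) (4,0) (4,1) (4,2) (5,0) (5,1) (5,2) (6,0) (6,1) (6,2)] -> total=23
Click 2 (0,4) count=1: revealed 1 new [(0,4)] -> total=24
Click 3 (3,2) count=2: revealed 0 new [(none)] -> total=24

Answer: 24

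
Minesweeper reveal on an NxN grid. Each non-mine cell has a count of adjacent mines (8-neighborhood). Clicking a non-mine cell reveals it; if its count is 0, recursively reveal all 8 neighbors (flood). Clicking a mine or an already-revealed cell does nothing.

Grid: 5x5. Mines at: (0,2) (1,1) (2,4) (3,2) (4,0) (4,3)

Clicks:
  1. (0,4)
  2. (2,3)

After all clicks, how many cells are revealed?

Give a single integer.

Answer: 5

Derivation:
Click 1 (0,4) count=0: revealed 4 new [(0,3) (0,4) (1,3) (1,4)] -> total=4
Click 2 (2,3) count=2: revealed 1 new [(2,3)] -> total=5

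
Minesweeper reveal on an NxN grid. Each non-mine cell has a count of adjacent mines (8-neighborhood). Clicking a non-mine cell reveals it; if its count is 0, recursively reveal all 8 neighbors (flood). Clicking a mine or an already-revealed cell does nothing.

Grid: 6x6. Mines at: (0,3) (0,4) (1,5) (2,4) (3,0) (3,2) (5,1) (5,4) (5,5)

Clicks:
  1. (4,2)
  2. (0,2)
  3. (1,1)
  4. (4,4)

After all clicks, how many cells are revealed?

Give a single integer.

Click 1 (4,2) count=2: revealed 1 new [(4,2)] -> total=1
Click 2 (0,2) count=1: revealed 1 new [(0,2)] -> total=2
Click 3 (1,1) count=0: revealed 8 new [(0,0) (0,1) (1,0) (1,1) (1,2) (2,0) (2,1) (2,2)] -> total=10
Click 4 (4,4) count=2: revealed 1 new [(4,4)] -> total=11

Answer: 11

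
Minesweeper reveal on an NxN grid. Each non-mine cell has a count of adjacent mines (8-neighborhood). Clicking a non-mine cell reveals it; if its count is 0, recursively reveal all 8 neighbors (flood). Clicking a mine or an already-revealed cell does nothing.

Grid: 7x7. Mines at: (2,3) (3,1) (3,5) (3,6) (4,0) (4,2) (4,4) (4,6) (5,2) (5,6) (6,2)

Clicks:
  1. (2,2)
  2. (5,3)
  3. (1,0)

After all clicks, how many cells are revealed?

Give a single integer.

Answer: 21

Derivation:
Click 1 (2,2) count=2: revealed 1 new [(2,2)] -> total=1
Click 2 (5,3) count=4: revealed 1 new [(5,3)] -> total=2
Click 3 (1,0) count=0: revealed 19 new [(0,0) (0,1) (0,2) (0,3) (0,4) (0,5) (0,6) (1,0) (1,1) (1,2) (1,3) (1,4) (1,5) (1,6) (2,0) (2,1) (2,4) (2,5) (2,6)] -> total=21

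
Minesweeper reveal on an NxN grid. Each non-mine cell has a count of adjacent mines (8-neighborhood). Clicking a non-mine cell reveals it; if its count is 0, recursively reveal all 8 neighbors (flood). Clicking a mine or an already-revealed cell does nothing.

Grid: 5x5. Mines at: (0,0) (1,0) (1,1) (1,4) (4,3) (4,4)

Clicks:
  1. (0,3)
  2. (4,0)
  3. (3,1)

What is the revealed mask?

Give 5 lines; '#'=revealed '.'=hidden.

Click 1 (0,3) count=1: revealed 1 new [(0,3)] -> total=1
Click 2 (4,0) count=0: revealed 9 new [(2,0) (2,1) (2,2) (3,0) (3,1) (3,2) (4,0) (4,1) (4,2)] -> total=10
Click 3 (3,1) count=0: revealed 0 new [(none)] -> total=10

Answer: ...#.
.....
###..
###..
###..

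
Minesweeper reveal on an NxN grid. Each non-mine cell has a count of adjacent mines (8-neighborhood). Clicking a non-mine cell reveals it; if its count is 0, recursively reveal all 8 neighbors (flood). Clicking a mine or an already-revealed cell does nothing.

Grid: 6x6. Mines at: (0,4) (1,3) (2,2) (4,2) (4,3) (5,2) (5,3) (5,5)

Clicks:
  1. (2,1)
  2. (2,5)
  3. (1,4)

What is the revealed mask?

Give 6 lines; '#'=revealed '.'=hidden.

Answer: ......
....##
.#..##
....##
....##
......

Derivation:
Click 1 (2,1) count=1: revealed 1 new [(2,1)] -> total=1
Click 2 (2,5) count=0: revealed 8 new [(1,4) (1,5) (2,4) (2,5) (3,4) (3,5) (4,4) (4,5)] -> total=9
Click 3 (1,4) count=2: revealed 0 new [(none)] -> total=9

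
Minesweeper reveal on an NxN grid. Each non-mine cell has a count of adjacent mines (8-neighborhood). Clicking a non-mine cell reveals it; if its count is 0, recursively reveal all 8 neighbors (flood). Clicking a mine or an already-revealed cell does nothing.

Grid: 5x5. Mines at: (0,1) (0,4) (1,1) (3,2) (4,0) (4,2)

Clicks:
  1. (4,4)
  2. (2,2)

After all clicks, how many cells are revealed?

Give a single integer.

Click 1 (4,4) count=0: revealed 8 new [(1,3) (1,4) (2,3) (2,4) (3,3) (3,4) (4,3) (4,4)] -> total=8
Click 2 (2,2) count=2: revealed 1 new [(2,2)] -> total=9

Answer: 9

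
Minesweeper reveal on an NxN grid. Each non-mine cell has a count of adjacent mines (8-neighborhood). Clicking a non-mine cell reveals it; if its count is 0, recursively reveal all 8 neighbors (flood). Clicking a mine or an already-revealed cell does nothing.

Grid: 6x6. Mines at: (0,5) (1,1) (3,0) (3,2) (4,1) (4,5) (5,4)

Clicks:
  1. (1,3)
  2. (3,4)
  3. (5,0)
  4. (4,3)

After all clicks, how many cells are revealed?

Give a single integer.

Click 1 (1,3) count=0: revealed 14 new [(0,2) (0,3) (0,4) (1,2) (1,3) (1,4) (1,5) (2,2) (2,3) (2,4) (2,5) (3,3) (3,4) (3,5)] -> total=14
Click 2 (3,4) count=1: revealed 0 new [(none)] -> total=14
Click 3 (5,0) count=1: revealed 1 new [(5,0)] -> total=15
Click 4 (4,3) count=2: revealed 1 new [(4,3)] -> total=16

Answer: 16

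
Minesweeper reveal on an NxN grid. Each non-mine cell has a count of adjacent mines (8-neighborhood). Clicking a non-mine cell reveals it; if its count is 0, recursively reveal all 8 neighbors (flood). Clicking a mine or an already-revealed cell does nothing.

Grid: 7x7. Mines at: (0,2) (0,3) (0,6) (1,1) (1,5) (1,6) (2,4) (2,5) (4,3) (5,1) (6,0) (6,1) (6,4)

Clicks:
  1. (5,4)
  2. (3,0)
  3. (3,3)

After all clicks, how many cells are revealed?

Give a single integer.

Click 1 (5,4) count=2: revealed 1 new [(5,4)] -> total=1
Click 2 (3,0) count=0: revealed 9 new [(2,0) (2,1) (2,2) (3,0) (3,1) (3,2) (4,0) (4,1) (4,2)] -> total=10
Click 3 (3,3) count=2: revealed 1 new [(3,3)] -> total=11

Answer: 11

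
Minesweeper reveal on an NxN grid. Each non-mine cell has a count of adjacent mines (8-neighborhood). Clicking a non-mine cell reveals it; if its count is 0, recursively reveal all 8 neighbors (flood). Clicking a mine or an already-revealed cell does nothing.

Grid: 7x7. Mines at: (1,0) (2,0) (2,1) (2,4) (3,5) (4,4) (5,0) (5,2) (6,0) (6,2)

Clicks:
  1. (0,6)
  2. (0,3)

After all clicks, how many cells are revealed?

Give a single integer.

Click 1 (0,6) count=0: revealed 14 new [(0,1) (0,2) (0,3) (0,4) (0,5) (0,6) (1,1) (1,2) (1,3) (1,4) (1,5) (1,6) (2,5) (2,6)] -> total=14
Click 2 (0,3) count=0: revealed 0 new [(none)] -> total=14

Answer: 14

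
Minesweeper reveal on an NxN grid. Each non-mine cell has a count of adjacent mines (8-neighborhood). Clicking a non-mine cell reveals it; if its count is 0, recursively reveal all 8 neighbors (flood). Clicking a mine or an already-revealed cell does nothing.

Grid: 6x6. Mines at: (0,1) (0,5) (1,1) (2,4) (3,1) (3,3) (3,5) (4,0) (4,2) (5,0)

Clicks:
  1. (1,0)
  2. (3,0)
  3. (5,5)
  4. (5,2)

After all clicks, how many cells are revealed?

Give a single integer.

Answer: 9

Derivation:
Click 1 (1,0) count=2: revealed 1 new [(1,0)] -> total=1
Click 2 (3,0) count=2: revealed 1 new [(3,0)] -> total=2
Click 3 (5,5) count=0: revealed 6 new [(4,3) (4,4) (4,5) (5,3) (5,4) (5,5)] -> total=8
Click 4 (5,2) count=1: revealed 1 new [(5,2)] -> total=9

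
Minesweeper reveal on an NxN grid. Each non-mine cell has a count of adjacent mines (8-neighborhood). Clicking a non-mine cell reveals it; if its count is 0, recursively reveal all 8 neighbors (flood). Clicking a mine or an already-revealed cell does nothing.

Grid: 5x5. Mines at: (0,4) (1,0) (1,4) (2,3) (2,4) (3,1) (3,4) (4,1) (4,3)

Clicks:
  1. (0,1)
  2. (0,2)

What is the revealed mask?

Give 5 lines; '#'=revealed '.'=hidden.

Click 1 (0,1) count=1: revealed 1 new [(0,1)] -> total=1
Click 2 (0,2) count=0: revealed 5 new [(0,2) (0,3) (1,1) (1,2) (1,3)] -> total=6

Answer: .###.
.###.
.....
.....
.....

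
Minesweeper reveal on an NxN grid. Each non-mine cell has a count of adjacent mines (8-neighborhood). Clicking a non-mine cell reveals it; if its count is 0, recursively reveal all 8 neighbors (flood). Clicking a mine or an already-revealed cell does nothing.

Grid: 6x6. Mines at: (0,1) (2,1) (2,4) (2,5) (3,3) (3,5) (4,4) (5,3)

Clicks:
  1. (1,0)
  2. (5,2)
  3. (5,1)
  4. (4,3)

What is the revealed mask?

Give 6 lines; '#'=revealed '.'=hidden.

Answer: ......
#.....
......
###...
####..
###...

Derivation:
Click 1 (1,0) count=2: revealed 1 new [(1,0)] -> total=1
Click 2 (5,2) count=1: revealed 1 new [(5,2)] -> total=2
Click 3 (5,1) count=0: revealed 8 new [(3,0) (3,1) (3,2) (4,0) (4,1) (4,2) (5,0) (5,1)] -> total=10
Click 4 (4,3) count=3: revealed 1 new [(4,3)] -> total=11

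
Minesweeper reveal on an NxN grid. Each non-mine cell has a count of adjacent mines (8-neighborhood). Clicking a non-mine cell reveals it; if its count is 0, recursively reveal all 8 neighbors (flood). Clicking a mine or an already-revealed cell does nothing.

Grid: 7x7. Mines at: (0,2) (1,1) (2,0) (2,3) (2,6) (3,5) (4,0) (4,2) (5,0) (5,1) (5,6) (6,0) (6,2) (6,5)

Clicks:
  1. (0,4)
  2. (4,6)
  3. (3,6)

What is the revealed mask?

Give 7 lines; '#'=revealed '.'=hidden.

Answer: ...####
...####
.......
......#
......#
.......
.......

Derivation:
Click 1 (0,4) count=0: revealed 8 new [(0,3) (0,4) (0,5) (0,6) (1,3) (1,4) (1,5) (1,6)] -> total=8
Click 2 (4,6) count=2: revealed 1 new [(4,6)] -> total=9
Click 3 (3,6) count=2: revealed 1 new [(3,6)] -> total=10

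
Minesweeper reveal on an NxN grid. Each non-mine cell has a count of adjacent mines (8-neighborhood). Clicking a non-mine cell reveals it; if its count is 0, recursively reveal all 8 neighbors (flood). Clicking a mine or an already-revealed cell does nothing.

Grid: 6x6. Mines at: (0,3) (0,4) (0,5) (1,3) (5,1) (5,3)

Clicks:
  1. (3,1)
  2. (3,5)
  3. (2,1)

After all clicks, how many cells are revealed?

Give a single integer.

Click 1 (3,1) count=0: revealed 28 new [(0,0) (0,1) (0,2) (1,0) (1,1) (1,2) (1,4) (1,5) (2,0) (2,1) (2,2) (2,3) (2,4) (2,5) (3,0) (3,1) (3,2) (3,3) (3,4) (3,5) (4,0) (4,1) (4,2) (4,3) (4,4) (4,5) (5,4) (5,5)] -> total=28
Click 2 (3,5) count=0: revealed 0 new [(none)] -> total=28
Click 3 (2,1) count=0: revealed 0 new [(none)] -> total=28

Answer: 28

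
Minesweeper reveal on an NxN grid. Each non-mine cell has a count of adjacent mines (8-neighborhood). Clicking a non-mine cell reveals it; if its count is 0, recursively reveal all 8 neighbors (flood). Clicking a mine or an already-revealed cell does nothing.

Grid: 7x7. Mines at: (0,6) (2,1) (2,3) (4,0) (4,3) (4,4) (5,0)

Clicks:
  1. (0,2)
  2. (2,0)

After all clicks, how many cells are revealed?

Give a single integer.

Click 1 (0,2) count=0: revealed 12 new [(0,0) (0,1) (0,2) (0,3) (0,4) (0,5) (1,0) (1,1) (1,2) (1,3) (1,4) (1,5)] -> total=12
Click 2 (2,0) count=1: revealed 1 new [(2,0)] -> total=13

Answer: 13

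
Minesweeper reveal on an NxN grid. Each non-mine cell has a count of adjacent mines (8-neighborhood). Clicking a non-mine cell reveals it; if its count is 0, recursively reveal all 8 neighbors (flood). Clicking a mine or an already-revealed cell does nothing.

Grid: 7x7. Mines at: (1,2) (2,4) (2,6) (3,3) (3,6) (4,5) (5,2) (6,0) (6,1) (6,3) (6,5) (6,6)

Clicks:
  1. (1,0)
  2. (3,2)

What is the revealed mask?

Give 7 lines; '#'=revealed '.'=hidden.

Click 1 (1,0) count=0: revealed 15 new [(0,0) (0,1) (1,0) (1,1) (2,0) (2,1) (2,2) (3,0) (3,1) (3,2) (4,0) (4,1) (4,2) (5,0) (5,1)] -> total=15
Click 2 (3,2) count=1: revealed 0 new [(none)] -> total=15

Answer: ##.....
##.....
###....
###....
###....
##.....
.......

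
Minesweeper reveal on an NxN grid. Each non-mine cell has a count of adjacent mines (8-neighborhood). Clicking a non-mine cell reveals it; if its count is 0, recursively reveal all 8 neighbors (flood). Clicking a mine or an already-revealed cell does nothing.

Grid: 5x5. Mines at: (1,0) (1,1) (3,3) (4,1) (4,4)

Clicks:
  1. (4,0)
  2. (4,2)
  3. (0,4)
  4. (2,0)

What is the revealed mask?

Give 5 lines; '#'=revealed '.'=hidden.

Answer: ..###
..###
#.###
.....
#.#..

Derivation:
Click 1 (4,0) count=1: revealed 1 new [(4,0)] -> total=1
Click 2 (4,2) count=2: revealed 1 new [(4,2)] -> total=2
Click 3 (0,4) count=0: revealed 9 new [(0,2) (0,3) (0,4) (1,2) (1,3) (1,4) (2,2) (2,3) (2,4)] -> total=11
Click 4 (2,0) count=2: revealed 1 new [(2,0)] -> total=12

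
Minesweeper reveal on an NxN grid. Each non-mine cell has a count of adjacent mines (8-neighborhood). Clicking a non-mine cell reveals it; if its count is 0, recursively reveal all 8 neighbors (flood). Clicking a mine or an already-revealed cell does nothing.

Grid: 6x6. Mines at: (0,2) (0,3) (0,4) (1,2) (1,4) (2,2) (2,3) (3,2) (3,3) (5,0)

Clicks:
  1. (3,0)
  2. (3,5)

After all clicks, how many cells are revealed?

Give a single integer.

Click 1 (3,0) count=0: revealed 10 new [(0,0) (0,1) (1,0) (1,1) (2,0) (2,1) (3,0) (3,1) (4,0) (4,1)] -> total=10
Click 2 (3,5) count=0: revealed 13 new [(2,4) (2,5) (3,4) (3,5) (4,2) (4,3) (4,4) (4,5) (5,1) (5,2) (5,3) (5,4) (5,5)] -> total=23

Answer: 23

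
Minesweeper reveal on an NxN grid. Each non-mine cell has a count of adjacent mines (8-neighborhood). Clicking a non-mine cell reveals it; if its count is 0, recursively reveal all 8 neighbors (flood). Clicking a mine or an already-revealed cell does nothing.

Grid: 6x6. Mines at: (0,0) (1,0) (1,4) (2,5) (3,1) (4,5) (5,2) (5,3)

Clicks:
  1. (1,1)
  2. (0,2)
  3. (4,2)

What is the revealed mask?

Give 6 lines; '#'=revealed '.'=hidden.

Answer: .###..
.###..
.###..
......
..#...
......

Derivation:
Click 1 (1,1) count=2: revealed 1 new [(1,1)] -> total=1
Click 2 (0,2) count=0: revealed 8 new [(0,1) (0,2) (0,3) (1,2) (1,3) (2,1) (2,2) (2,3)] -> total=9
Click 3 (4,2) count=3: revealed 1 new [(4,2)] -> total=10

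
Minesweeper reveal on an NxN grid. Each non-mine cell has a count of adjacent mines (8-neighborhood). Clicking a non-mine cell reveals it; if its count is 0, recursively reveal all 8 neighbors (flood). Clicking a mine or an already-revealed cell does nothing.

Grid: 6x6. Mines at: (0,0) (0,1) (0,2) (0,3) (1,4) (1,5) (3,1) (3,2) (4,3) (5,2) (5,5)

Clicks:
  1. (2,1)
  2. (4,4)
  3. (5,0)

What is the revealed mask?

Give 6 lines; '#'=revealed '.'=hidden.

Answer: ......
......
.#....
......
##..#.
##....

Derivation:
Click 1 (2,1) count=2: revealed 1 new [(2,1)] -> total=1
Click 2 (4,4) count=2: revealed 1 new [(4,4)] -> total=2
Click 3 (5,0) count=0: revealed 4 new [(4,0) (4,1) (5,0) (5,1)] -> total=6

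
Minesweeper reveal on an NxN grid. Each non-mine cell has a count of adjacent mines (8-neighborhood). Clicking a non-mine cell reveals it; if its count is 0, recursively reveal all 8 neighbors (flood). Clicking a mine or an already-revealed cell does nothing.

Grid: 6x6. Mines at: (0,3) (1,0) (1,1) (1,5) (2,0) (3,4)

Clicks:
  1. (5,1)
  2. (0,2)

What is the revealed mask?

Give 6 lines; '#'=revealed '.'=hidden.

Answer: ..#...
......
.###..
####..
######
######

Derivation:
Click 1 (5,1) count=0: revealed 19 new [(2,1) (2,2) (2,3) (3,0) (3,1) (3,2) (3,3) (4,0) (4,1) (4,2) (4,3) (4,4) (4,5) (5,0) (5,1) (5,2) (5,3) (5,4) (5,5)] -> total=19
Click 2 (0,2) count=2: revealed 1 new [(0,2)] -> total=20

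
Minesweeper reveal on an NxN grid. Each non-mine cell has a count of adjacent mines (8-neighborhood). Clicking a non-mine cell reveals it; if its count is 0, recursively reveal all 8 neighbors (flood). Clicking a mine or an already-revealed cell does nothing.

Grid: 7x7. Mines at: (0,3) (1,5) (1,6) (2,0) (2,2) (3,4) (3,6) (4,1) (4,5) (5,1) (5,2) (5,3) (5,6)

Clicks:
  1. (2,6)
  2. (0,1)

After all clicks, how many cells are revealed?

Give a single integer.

Answer: 7

Derivation:
Click 1 (2,6) count=3: revealed 1 new [(2,6)] -> total=1
Click 2 (0,1) count=0: revealed 6 new [(0,0) (0,1) (0,2) (1,0) (1,1) (1,2)] -> total=7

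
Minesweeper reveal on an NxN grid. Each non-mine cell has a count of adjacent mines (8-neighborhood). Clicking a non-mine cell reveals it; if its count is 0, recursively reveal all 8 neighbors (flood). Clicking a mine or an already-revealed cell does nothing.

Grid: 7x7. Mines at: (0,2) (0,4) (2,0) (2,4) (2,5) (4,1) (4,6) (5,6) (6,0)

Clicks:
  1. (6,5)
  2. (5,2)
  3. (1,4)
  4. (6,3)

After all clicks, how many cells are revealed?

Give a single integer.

Click 1 (6,5) count=1: revealed 1 new [(6,5)] -> total=1
Click 2 (5,2) count=1: revealed 1 new [(5,2)] -> total=2
Click 3 (1,4) count=3: revealed 1 new [(1,4)] -> total=3
Click 4 (6,3) count=0: revealed 16 new [(3,2) (3,3) (3,4) (3,5) (4,2) (4,3) (4,4) (4,5) (5,1) (5,3) (5,4) (5,5) (6,1) (6,2) (6,3) (6,4)] -> total=19

Answer: 19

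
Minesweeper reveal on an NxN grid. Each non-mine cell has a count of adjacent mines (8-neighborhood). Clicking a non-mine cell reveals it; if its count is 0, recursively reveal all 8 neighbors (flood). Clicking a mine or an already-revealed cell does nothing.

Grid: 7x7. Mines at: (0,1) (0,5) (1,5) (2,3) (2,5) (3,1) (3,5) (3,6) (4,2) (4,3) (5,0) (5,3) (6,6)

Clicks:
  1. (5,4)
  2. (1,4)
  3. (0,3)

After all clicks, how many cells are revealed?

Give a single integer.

Answer: 7

Derivation:
Click 1 (5,4) count=2: revealed 1 new [(5,4)] -> total=1
Click 2 (1,4) count=4: revealed 1 new [(1,4)] -> total=2
Click 3 (0,3) count=0: revealed 5 new [(0,2) (0,3) (0,4) (1,2) (1,3)] -> total=7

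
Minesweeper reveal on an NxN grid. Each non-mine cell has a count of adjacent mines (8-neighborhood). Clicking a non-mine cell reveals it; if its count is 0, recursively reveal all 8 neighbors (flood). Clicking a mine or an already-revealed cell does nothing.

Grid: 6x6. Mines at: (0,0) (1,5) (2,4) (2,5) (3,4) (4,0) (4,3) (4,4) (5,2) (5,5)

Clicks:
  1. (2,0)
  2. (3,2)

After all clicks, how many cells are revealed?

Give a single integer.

Click 1 (2,0) count=0: revealed 17 new [(0,1) (0,2) (0,3) (0,4) (1,0) (1,1) (1,2) (1,3) (1,4) (2,0) (2,1) (2,2) (2,3) (3,0) (3,1) (3,2) (3,3)] -> total=17
Click 2 (3,2) count=1: revealed 0 new [(none)] -> total=17

Answer: 17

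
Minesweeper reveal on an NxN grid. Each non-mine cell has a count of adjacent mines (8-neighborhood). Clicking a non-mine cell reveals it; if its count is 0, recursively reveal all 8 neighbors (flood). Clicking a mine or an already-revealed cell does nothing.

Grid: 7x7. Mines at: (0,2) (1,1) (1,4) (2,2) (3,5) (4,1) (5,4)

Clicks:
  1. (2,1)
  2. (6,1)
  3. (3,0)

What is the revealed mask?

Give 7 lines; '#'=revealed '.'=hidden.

Click 1 (2,1) count=2: revealed 1 new [(2,1)] -> total=1
Click 2 (6,1) count=0: revealed 8 new [(5,0) (5,1) (5,2) (5,3) (6,0) (6,1) (6,2) (6,3)] -> total=9
Click 3 (3,0) count=1: revealed 1 new [(3,0)] -> total=10

Answer: .......
.......
.#.....
#......
.......
####...
####...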